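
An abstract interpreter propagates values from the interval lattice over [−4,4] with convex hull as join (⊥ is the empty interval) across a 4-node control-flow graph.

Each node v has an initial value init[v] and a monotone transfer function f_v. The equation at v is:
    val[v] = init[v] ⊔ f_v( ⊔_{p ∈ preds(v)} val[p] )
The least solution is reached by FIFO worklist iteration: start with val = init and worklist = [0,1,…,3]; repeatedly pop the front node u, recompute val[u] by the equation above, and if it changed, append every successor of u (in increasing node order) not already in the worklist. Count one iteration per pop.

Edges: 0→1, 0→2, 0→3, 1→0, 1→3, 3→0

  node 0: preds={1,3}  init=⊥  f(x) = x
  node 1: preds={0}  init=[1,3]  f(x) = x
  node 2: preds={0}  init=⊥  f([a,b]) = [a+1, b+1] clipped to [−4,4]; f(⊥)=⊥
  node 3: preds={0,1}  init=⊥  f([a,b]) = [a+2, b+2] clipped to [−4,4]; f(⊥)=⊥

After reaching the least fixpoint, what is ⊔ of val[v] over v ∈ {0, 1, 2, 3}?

[1,4]

Trace (9 dequeues):
  [1] u=0 | in [1,3] | out [1,3] | prev ⊥ | push {}
  [2] u=1 | in [1,3] | out [1,3] | ==
  [3] u=2 | in [1,3] | out [2,4] | prev ⊥ | push {}
  [4] u=3 | in [1,3] | out [3,4] | prev ⊥ | push {0}
  [5] u=0 | in [1,4] | out [1,4] | prev [1,3] | push {1,2,3}
  [6] u=1 | in [1,4] | out [1,4] | prev [1,3] | push {0}
  [7] u=2 | in [1,4] | out [2,4] | ==
  [8] u=3 | in [1,4] | out [3,4] | ==
  [9] u=0 | in [1,4] | out [1,4] | ==

Converged values:
  [0] [1,4]
  [1] [1,4]
  [2] [2,4]
  [3] [3,4]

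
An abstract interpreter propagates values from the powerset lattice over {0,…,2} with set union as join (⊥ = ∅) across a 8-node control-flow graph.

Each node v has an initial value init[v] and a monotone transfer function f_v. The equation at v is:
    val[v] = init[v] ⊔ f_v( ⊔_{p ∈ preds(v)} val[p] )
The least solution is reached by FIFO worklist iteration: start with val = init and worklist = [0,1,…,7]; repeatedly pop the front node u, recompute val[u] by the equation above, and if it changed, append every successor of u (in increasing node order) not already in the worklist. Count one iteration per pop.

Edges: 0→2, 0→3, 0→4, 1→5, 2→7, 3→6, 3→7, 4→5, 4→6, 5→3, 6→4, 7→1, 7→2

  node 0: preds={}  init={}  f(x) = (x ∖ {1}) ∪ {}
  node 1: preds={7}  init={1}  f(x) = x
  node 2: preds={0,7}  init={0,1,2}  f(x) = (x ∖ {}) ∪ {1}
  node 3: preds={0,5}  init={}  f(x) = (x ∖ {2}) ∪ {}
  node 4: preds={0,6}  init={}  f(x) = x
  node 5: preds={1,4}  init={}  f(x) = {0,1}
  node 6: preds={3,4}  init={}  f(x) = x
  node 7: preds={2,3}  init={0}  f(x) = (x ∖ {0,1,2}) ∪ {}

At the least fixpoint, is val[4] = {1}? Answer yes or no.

Trace (14 dequeues):
  [1] u=0 | in {} | out {} | ==
  [2] u=1 | in {0} | out {0,1} | prev {1} | push {}
  [3] u=2 | in {0} | out {0,1,2} | ==
  [4] u=3 | in {} | out {} | ==
  [5] u=4 | in {} | out {} | ==
  [6] u=5 | in {0,1} | out {0,1} | prev {} | push {3}
  [7] u=6 | in {} | out {} | ==
  [8] u=7 | in {0,1,2} | out {0} | ==
  [9] u=3 | in {0,1} | out {0,1} | prev {} | push {6,7}
  [10] u=6 | in {0,1} | out {0,1} | prev {} | push {4}
  [11] u=7 | in {0,1,2} | out {0} | ==
  [12] u=4 | in {0,1} | out {0,1} | prev {} | push {5,6}
  [13] u=5 | in {0,1} | out {0,1} | ==
  [14] u=6 | in {0,1} | out {0,1} | ==

Converged values:
  [0] {}
  [1] {0,1}
  [2] {0,1,2}
  [3] {0,1}
  [4] {0,1}
  [5] {0,1}
  [6] {0,1}
  [7] {0}

no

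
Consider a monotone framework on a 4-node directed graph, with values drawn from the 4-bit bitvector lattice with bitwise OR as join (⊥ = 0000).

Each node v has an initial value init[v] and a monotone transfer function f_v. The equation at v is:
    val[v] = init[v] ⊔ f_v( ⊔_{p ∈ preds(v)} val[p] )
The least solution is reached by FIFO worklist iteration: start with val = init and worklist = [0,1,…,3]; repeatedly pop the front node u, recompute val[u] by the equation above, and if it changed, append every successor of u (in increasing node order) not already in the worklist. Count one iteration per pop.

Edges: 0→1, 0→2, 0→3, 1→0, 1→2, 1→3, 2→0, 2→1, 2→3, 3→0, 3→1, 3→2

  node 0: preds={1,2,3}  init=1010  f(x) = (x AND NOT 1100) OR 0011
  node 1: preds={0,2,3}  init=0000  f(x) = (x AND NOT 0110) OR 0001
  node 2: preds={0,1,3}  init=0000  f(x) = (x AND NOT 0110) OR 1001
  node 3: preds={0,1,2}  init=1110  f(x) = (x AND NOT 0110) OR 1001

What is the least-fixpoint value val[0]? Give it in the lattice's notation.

Trace (7 dequeues):
  [1] u=0 | in 1110 | out 1011 | prev 1010 | push {}
  [2] u=1 | in 1111 | out 1001 | prev 0000 | push {0}
  [3] u=2 | in 1111 | out 1001 | prev 0000 | push {1}
  [4] u=3 | in 1011 | out 1111 | prev 1110 | push {2}
  [5] u=0 | in 1111 | out 1011 | ==
  [6] u=1 | in 1111 | out 1001 | ==
  [7] u=2 | in 1111 | out 1001 | ==

Converged values:
  [0] 1011
  [1] 1001
  [2] 1001
  [3] 1111

1011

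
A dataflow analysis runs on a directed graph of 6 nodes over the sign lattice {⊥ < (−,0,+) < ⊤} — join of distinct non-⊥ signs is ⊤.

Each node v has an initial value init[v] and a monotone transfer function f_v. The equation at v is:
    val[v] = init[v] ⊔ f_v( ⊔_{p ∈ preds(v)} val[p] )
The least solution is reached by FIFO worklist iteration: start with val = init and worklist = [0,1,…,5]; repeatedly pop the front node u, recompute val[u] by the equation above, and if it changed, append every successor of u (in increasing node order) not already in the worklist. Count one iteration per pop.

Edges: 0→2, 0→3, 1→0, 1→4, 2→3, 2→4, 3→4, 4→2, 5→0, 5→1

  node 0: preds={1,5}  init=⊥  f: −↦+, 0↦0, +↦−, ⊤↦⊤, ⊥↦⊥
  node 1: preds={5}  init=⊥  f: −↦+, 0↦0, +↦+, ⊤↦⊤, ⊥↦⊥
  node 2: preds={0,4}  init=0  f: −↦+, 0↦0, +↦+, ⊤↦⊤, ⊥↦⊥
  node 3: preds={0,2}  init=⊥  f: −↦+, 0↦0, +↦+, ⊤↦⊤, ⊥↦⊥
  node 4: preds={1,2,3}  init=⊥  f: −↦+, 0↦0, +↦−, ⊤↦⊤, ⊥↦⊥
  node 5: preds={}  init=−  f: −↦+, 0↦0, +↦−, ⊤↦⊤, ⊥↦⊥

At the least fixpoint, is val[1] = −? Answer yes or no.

Trace (9 dequeues):
  [1] u=0 | in − | out + | prev ⊥ | push {}
  [2] u=1 | in − | out + | prev ⊥ | push {0}
  [3] u=2 | in + | out ⊤ | prev 0 | push {}
  [4] u=3 | in ⊤ | out ⊤ | prev ⊥ | push {}
  [5] u=4 | in ⊤ | out ⊤ | prev ⊥ | push {2}
  [6] u=5 | in ⊥ | out − | ==
  [7] u=0 | in ⊤ | out ⊤ | prev + | push {3}
  [8] u=2 | in ⊤ | out ⊤ | ==
  [9] u=3 | in ⊤ | out ⊤ | ==

Converged values:
  [0] ⊤
  [1] +
  [2] ⊤
  [3] ⊤
  [4] ⊤
  [5] −

no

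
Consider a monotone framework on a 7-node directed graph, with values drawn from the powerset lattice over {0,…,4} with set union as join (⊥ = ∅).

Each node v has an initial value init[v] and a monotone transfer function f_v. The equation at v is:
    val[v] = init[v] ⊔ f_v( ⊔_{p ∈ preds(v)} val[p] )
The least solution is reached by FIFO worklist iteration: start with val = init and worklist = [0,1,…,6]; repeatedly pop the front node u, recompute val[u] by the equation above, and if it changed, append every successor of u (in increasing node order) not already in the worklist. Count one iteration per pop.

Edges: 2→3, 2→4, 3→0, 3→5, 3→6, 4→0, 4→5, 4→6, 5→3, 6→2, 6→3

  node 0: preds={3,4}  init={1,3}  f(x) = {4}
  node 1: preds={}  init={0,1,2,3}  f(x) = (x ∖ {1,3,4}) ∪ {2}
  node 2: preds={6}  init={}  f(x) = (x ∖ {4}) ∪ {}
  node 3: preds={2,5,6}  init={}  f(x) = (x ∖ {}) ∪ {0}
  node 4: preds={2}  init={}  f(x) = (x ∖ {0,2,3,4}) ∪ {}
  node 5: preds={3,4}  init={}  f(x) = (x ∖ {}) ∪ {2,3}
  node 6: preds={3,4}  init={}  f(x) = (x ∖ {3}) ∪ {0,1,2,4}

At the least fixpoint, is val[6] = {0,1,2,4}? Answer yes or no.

Trace (18 dequeues):
  [1] u=0 | in {} | out {1,3,4} | prev {1,3} | push {}
  [2] u=1 | in {} | out {0,1,2,3} | ==
  [3] u=2 | in {} | out {} | ==
  [4] u=3 | in {} | out {0} | prev {} | push {0}
  [5] u=4 | in {} | out {} | ==
  [6] u=5 | in {0} | out {0,2,3} | prev {} | push {3}
  [7] u=6 | in {0} | out {0,1,2,4} | prev {} | push {2}
  [8] u=0 | in {0} | out {1,3,4} | ==
  [9] u=3 | in {0,1,2,3,4} | out {0,1,2,3,4} | prev {0} | push {0,5,6}
  [10] u=2 | in {0,1,2,4} | out {0,1,2} | prev {} | push {3,4}
  [11] u=0 | in {0,1,2,3,4} | out {1,3,4} | ==
  [12] u=5 | in {0,1,2,3,4} | out {0,1,2,3,4} | prev {0,2,3} | push {}
  [13] u=6 | in {0,1,2,3,4} | out {0,1,2,4} | ==
  [14] u=3 | in {0,1,2,3,4} | out {0,1,2,3,4} | ==
  [15] u=4 | in {0,1,2} | out {1} | prev {} | push {0,5,6}
  [16] u=0 | in {0,1,2,3,4} | out {1,3,4} | ==
  [17] u=5 | in {0,1,2,3,4} | out {0,1,2,3,4} | ==
  [18] u=6 | in {0,1,2,3,4} | out {0,1,2,4} | ==

Converged values:
  [0] {1,3,4}
  [1] {0,1,2,3}
  [2] {0,1,2}
  [3] {0,1,2,3,4}
  [4] {1}
  [5] {0,1,2,3,4}
  [6] {0,1,2,4}

yes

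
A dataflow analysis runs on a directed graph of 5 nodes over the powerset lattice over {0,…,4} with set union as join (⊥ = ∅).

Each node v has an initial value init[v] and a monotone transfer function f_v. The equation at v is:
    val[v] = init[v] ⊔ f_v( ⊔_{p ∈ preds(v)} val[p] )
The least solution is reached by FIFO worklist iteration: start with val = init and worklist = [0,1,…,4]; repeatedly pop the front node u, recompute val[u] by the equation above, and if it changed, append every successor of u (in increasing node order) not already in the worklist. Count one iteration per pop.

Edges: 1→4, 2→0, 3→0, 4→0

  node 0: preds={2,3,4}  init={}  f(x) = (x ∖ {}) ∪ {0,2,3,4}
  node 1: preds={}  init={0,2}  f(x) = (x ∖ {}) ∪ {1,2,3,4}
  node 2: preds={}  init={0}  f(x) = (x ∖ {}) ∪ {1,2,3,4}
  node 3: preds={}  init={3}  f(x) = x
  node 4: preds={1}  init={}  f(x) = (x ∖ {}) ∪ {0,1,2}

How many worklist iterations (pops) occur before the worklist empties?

6

Iteration log — 6 steps:
  step 1. node 0  ⊔preds={0,3}  new={0,2,3,4}  old={}  +wl: 
  step 2. node 1  ⊔preds={}  new={0,1,2,3,4}  old={0,2}  +wl: 
  step 3. node 2  ⊔preds={}  new={0,1,2,3,4}  old={0}  +wl: 0
  step 4. node 3  ⊔preds={}  new={3}  stable
  step 5. node 4  ⊔preds={0,1,2,3,4}  new={0,1,2,3,4}  old={}  +wl: 
  step 6. node 0  ⊔preds={0,1,2,3,4}  new={0,1,2,3,4}  old={0,2,3,4}  +wl: 

Least fixpoint reached:
  node 0: {0,1,2,3,4}
  node 1: {0,1,2,3,4}
  node 2: {0,1,2,3,4}
  node 3: {3}
  node 4: {0,1,2,3,4}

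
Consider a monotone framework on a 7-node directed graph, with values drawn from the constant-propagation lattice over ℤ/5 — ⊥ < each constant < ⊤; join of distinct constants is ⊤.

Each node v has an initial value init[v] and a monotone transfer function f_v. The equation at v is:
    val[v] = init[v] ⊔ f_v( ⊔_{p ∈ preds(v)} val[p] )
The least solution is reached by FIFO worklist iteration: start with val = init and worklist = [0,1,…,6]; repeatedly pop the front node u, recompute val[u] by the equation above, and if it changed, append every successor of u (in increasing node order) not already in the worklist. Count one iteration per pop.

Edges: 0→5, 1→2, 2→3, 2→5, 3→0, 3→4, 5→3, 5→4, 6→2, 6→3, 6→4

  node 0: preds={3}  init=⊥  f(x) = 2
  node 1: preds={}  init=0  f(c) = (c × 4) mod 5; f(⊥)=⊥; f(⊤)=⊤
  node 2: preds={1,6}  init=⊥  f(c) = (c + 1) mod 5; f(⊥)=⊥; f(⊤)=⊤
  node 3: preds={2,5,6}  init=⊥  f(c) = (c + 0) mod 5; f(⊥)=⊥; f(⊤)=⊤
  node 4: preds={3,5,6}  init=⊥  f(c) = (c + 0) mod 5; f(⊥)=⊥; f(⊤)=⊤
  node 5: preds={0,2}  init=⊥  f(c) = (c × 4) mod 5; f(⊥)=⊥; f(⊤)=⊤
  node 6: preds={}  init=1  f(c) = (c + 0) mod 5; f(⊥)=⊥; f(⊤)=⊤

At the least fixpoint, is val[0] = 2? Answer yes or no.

yes

Worklist (10 pops):
  #1 pop 0: in=⊥ → 2 (was ⊥); enqueue []
  #2 pop 1: in=⊥ → 0 (no change)
  #3 pop 2: in=⊤ → ⊤ (was ⊥); enqueue []
  #4 pop 3: in=⊤ → ⊤ (was ⊥); enqueue [0]
  #5 pop 4: in=⊤ → ⊤ (was ⊥); enqueue []
  #6 pop 5: in=⊤ → ⊤ (was ⊥); enqueue [3,4]
  #7 pop 6: in=⊥ → 1 (no change)
  #8 pop 0: in=⊤ → 2 (no change)
  #9 pop 3: in=⊤ → ⊤ (no change)
  #10 pop 4: in=⊤ → ⊤ (no change)

Fixpoint:
  val[0] = 2
  val[1] = 0
  val[2] = ⊤
  val[3] = ⊤
  val[4] = ⊤
  val[5] = ⊤
  val[6] = 1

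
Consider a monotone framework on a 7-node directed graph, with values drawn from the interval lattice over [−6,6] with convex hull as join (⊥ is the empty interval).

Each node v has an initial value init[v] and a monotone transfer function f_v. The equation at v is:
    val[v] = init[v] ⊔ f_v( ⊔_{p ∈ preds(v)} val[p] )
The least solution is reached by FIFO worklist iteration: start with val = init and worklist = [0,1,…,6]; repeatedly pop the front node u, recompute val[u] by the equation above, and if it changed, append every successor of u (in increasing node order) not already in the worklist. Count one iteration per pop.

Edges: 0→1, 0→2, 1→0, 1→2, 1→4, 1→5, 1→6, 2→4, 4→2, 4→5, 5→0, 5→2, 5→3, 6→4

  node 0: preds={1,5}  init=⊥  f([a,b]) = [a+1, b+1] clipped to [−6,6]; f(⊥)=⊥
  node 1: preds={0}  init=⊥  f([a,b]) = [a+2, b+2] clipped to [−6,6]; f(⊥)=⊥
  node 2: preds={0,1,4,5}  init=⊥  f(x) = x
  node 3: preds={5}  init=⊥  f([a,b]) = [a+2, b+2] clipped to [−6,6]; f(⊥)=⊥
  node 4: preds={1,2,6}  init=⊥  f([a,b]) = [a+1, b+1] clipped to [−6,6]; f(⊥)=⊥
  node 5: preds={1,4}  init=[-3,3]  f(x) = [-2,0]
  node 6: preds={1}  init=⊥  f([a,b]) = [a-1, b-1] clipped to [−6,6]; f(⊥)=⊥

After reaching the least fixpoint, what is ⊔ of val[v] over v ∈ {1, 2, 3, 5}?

Trace (11 dequeues):
  [1] u=0 | in [-3,3] | out [-2,4] | prev ⊥ | push {}
  [2] u=1 | in [-2,4] | out [0,6] | prev ⊥ | push {0}
  [3] u=2 | in [-3,6] | out [-3,6] | prev ⊥ | push {}
  [4] u=3 | in [-3,3] | out [-1,5] | prev ⊥ | push {}
  [5] u=4 | in [-3,6] | out [-2,6] | prev ⊥ | push {2}
  [6] u=5 | in [-2,6] | out [-3,3] | ==
  [7] u=6 | in [0,6] | out [-1,5] | prev ⊥ | push {4}
  [8] u=0 | in [-3,6] | out [-2,6] | prev [-2,4] | push {1}
  [9] u=2 | in [-3,6] | out [-3,6] | ==
  [10] u=4 | in [-3,6] | out [-2,6] | ==
  [11] u=1 | in [-2,6] | out [0,6] | ==

Converged values:
  [0] [-2,6]
  [1] [0,6]
  [2] [-3,6]
  [3] [-1,5]
  [4] [-2,6]
  [5] [-3,3]
  [6] [-1,5]

[-3,6]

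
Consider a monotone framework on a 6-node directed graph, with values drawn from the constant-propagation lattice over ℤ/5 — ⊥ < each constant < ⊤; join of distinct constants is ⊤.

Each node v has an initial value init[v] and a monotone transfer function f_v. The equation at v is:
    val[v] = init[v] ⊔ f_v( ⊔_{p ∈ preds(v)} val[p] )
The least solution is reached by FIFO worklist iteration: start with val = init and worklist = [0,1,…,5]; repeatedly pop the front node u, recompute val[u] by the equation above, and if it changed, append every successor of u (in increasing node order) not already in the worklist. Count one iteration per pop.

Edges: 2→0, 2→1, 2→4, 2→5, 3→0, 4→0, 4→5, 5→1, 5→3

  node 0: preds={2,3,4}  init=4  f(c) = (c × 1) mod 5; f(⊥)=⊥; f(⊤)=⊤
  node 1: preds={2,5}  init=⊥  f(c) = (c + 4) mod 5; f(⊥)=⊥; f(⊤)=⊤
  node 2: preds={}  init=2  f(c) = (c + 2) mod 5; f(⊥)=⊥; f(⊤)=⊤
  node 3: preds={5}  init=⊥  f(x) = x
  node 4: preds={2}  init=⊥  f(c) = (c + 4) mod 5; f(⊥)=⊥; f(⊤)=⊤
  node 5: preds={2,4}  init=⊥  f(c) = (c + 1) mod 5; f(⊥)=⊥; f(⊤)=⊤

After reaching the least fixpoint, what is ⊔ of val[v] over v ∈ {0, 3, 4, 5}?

⊤

Iteration log — 10 steps:
  step 1. node 0  ⊔preds=2  new=⊤  old=4  +wl: 
  step 2. node 1  ⊔preds=2  new=1  old=⊥  +wl: 
  step 3. node 2  ⊔preds=⊥  new=2  stable
  step 4. node 3  ⊔preds=⊥  new=⊥  stable
  step 5. node 4  ⊔preds=2  new=1  old=⊥  +wl: 0
  step 6. node 5  ⊔preds=⊤  new=⊤  old=⊥  +wl: 1,3
  step 7. node 0  ⊔preds=⊤  new=⊤  stable
  step 8. node 1  ⊔preds=⊤  new=⊤  old=1  +wl: 
  step 9. node 3  ⊔preds=⊤  new=⊤  old=⊥  +wl: 0
  step 10. node 0  ⊔preds=⊤  new=⊤  stable

Least fixpoint reached:
  node 0: ⊤
  node 1: ⊤
  node 2: 2
  node 3: ⊤
  node 4: 1
  node 5: ⊤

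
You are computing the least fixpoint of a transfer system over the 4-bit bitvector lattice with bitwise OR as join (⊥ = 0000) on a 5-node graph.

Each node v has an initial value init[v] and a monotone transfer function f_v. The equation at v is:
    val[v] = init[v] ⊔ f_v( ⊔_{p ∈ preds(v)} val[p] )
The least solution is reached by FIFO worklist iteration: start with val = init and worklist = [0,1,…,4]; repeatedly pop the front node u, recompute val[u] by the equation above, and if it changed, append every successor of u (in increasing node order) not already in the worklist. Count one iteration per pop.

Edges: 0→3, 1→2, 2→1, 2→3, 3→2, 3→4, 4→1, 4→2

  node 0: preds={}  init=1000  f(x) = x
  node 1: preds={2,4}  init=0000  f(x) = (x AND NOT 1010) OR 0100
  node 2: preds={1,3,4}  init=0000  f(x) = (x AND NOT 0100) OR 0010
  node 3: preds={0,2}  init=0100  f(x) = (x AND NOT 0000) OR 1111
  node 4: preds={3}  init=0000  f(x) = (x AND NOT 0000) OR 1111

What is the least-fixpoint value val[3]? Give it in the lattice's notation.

Iteration log — 9 steps:
  step 1. node 0  ⊔preds=0000  new=1000  stable
  step 2. node 1  ⊔preds=0000  new=0100  old=0000  +wl: 
  step 3. node 2  ⊔preds=0100  new=0010  old=0000  +wl: 1
  step 4. node 3  ⊔preds=1010  new=1111  old=0100  +wl: 2
  step 5. node 4  ⊔preds=1111  new=1111  old=0000  +wl: 
  step 6. node 1  ⊔preds=1111  new=0101  old=0100  +wl: 
  step 7. node 2  ⊔preds=1111  new=1011  old=0010  +wl: 1,3
  step 8. node 1  ⊔preds=1111  new=0101  stable
  step 9. node 3  ⊔preds=1011  new=1111  stable

Least fixpoint reached:
  node 0: 1000
  node 1: 0101
  node 2: 1011
  node 3: 1111
  node 4: 1111

1111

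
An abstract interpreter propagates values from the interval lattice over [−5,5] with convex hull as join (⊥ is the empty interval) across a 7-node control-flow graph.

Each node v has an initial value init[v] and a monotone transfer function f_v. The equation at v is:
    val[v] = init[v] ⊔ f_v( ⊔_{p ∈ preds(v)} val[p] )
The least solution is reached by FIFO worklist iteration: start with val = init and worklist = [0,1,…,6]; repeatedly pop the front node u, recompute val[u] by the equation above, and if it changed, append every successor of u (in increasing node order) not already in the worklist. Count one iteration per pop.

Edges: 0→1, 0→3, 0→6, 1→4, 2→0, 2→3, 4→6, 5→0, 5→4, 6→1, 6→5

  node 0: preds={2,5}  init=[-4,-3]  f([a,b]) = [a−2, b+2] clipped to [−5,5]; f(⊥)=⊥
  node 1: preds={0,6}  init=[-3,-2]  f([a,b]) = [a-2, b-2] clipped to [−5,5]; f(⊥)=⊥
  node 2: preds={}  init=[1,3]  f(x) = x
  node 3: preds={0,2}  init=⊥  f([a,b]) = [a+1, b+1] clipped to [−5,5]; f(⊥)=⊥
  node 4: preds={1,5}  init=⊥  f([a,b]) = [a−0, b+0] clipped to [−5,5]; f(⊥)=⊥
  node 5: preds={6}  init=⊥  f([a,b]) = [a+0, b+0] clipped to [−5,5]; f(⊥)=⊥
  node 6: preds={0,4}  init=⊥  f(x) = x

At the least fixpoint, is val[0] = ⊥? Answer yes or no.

Worklist (14 pops):
  #1 pop 0: in=[1,3] → [-4,5] (was [-4,-3]); enqueue []
  #2 pop 1: in=[-4,5] → [-5,3] (was [-3,-2]); enqueue []
  #3 pop 2: in=⊥ → [1,3] (no change)
  #4 pop 3: in=[-4,5] → [-3,5] (was ⊥); enqueue []
  #5 pop 4: in=[-5,3] → [-5,3] (was ⊥); enqueue []
  #6 pop 5: in=⊥ → ⊥ (no change)
  #7 pop 6: in=[-5,5] → [-5,5] (was ⊥); enqueue [1,5]
  #8 pop 1: in=[-5,5] → [-5,3] (no change)
  #9 pop 5: in=[-5,5] → [-5,5] (was ⊥); enqueue [0,4]
  #10 pop 0: in=[-5,5] → [-5,5] (was [-4,5]); enqueue [1,3,6]
  #11 pop 4: in=[-5,5] → [-5,5] (was [-5,3]); enqueue []
  #12 pop 1: in=[-5,5] → [-5,3] (no change)
  #13 pop 3: in=[-5,5] → [-4,5] (was [-3,5]); enqueue []
  #14 pop 6: in=[-5,5] → [-5,5] (no change)

Fixpoint:
  val[0] = [-5,5]
  val[1] = [-5,3]
  val[2] = [1,3]
  val[3] = [-4,5]
  val[4] = [-5,5]
  val[5] = [-5,5]
  val[6] = [-5,5]

no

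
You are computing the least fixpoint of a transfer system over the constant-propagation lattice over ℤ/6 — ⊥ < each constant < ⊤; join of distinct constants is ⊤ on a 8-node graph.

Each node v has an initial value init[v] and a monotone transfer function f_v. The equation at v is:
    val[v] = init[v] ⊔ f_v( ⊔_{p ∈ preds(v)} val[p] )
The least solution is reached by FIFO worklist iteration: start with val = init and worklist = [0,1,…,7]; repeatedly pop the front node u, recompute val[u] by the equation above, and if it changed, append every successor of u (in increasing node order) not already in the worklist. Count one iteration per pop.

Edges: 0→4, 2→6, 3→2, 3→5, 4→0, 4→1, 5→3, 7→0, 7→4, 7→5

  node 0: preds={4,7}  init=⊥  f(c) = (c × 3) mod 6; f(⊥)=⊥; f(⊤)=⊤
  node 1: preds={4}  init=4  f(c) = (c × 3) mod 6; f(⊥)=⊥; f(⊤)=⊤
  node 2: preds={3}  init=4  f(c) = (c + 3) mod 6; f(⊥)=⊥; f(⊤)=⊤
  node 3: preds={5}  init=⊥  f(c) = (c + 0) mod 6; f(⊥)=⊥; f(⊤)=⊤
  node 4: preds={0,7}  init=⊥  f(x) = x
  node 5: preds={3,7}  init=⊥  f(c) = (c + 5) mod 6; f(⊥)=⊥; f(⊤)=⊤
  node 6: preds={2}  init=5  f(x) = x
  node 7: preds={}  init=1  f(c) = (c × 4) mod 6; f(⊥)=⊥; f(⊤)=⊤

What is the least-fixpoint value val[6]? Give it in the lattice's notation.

⊤

Iteration log — 18 steps:
  step 1. node 0  ⊔preds=1  new=3  old=⊥  +wl: 
  step 2. node 1  ⊔preds=⊥  new=4  stable
  step 3. node 2  ⊔preds=⊥  new=4  stable
  step 4. node 3  ⊔preds=⊥  new=⊥  stable
  step 5. node 4  ⊔preds=⊤  new=⊤  old=⊥  +wl: 0,1
  step 6. node 5  ⊔preds=1  new=0  old=⊥  +wl: 3
  step 7. node 6  ⊔preds=4  new=⊤  old=5  +wl: 
  step 8. node 7  ⊔preds=⊥  new=1  stable
  step 9. node 0  ⊔preds=⊤  new=⊤  old=3  +wl: 4
  step 10. node 1  ⊔preds=⊤  new=⊤  old=4  +wl: 
  step 11. node 3  ⊔preds=0  new=0  old=⊥  +wl: 2,5
  step 12. node 4  ⊔preds=⊤  new=⊤  stable
  step 13. node 2  ⊔preds=0  new=⊤  old=4  +wl: 6
  step 14. node 5  ⊔preds=⊤  new=⊤  old=0  +wl: 3
  step 15. node 6  ⊔preds=⊤  new=⊤  stable
  step 16. node 3  ⊔preds=⊤  new=⊤  old=0  +wl: 2,5
  step 17. node 2  ⊔preds=⊤  new=⊤  stable
  step 18. node 5  ⊔preds=⊤  new=⊤  stable

Least fixpoint reached:
  node 0: ⊤
  node 1: ⊤
  node 2: ⊤
  node 3: ⊤
  node 4: ⊤
  node 5: ⊤
  node 6: ⊤
  node 7: 1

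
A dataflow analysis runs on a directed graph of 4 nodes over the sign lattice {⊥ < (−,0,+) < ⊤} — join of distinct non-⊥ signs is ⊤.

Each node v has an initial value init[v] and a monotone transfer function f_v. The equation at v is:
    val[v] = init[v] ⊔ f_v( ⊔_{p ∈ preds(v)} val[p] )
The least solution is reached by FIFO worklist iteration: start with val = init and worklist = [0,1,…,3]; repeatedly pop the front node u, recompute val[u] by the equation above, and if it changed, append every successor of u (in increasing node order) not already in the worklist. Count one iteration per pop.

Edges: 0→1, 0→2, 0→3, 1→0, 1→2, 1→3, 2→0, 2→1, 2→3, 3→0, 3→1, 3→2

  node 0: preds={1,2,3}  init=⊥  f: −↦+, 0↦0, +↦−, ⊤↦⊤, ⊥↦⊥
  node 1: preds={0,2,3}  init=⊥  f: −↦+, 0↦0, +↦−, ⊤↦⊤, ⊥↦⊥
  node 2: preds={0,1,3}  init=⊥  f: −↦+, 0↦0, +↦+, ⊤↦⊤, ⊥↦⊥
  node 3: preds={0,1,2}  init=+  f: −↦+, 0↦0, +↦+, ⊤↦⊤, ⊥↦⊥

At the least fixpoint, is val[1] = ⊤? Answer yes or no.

yes

Trace (8 dequeues):
  [1] u=0 | in + | out − | prev ⊥ | push {}
  [2] u=1 | in ⊤ | out ⊤ | prev ⊥ | push {0}
  [3] u=2 | in ⊤ | out ⊤ | prev ⊥ | push {1}
  [4] u=3 | in ⊤ | out ⊤ | prev + | push {2}
  [5] u=0 | in ⊤ | out ⊤ | prev − | push {3}
  [6] u=1 | in ⊤ | out ⊤ | ==
  [7] u=2 | in ⊤ | out ⊤ | ==
  [8] u=3 | in ⊤ | out ⊤ | ==

Converged values:
  [0] ⊤
  [1] ⊤
  [2] ⊤
  [3] ⊤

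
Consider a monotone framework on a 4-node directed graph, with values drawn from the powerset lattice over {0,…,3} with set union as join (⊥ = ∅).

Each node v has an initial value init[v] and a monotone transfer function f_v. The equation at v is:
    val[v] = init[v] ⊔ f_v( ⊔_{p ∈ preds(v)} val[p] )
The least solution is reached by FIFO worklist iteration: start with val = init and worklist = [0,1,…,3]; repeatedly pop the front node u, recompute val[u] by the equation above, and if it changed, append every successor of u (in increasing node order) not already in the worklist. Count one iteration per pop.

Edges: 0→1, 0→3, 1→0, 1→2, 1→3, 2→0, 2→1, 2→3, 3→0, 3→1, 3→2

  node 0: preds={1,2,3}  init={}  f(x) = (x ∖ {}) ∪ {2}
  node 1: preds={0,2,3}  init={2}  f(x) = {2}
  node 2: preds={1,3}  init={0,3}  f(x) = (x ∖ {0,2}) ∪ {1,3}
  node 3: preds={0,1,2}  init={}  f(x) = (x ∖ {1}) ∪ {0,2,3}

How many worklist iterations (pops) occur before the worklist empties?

8

Trace (8 dequeues):
  [1] u=0 | in {0,2,3} | out {0,2,3} | prev {} | push {}
  [2] u=1 | in {0,2,3} | out {2} | ==
  [3] u=2 | in {2} | out {0,1,3} | prev {0,3} | push {0,1}
  [4] u=3 | in {0,1,2,3} | out {0,2,3} | prev {} | push {2}
  [5] u=0 | in {0,1,2,3} | out {0,1,2,3} | prev {0,2,3} | push {3}
  [6] u=1 | in {0,1,2,3} | out {2} | ==
  [7] u=2 | in {0,2,3} | out {0,1,3} | ==
  [8] u=3 | in {0,1,2,3} | out {0,2,3} | ==

Converged values:
  [0] {0,1,2,3}
  [1] {2}
  [2] {0,1,3}
  [3] {0,2,3}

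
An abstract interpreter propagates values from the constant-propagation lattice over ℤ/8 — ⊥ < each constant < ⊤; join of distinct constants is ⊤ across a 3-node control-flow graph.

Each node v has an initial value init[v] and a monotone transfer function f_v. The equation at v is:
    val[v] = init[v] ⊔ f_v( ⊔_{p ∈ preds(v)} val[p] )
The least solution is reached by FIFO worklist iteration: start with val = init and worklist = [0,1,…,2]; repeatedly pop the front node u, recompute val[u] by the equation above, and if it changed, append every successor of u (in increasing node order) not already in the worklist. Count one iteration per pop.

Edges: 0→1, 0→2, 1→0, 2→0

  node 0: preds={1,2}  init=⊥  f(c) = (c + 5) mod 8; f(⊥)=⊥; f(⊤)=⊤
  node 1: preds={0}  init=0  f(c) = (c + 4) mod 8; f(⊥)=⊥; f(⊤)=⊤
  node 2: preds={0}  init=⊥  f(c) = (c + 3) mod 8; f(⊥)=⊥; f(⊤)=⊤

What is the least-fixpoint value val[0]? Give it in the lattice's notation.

⊤

Iteration log — 7 steps:
  step 1. node 0  ⊔preds=0  new=5  old=⊥  +wl: 
  step 2. node 1  ⊔preds=5  new=⊤  old=0  +wl: 0
  step 3. node 2  ⊔preds=5  new=0  old=⊥  +wl: 
  step 4. node 0  ⊔preds=⊤  new=⊤  old=5  +wl: 1,2
  step 5. node 1  ⊔preds=⊤  new=⊤  stable
  step 6. node 2  ⊔preds=⊤  new=⊤  old=0  +wl: 0
  step 7. node 0  ⊔preds=⊤  new=⊤  stable

Least fixpoint reached:
  node 0: ⊤
  node 1: ⊤
  node 2: ⊤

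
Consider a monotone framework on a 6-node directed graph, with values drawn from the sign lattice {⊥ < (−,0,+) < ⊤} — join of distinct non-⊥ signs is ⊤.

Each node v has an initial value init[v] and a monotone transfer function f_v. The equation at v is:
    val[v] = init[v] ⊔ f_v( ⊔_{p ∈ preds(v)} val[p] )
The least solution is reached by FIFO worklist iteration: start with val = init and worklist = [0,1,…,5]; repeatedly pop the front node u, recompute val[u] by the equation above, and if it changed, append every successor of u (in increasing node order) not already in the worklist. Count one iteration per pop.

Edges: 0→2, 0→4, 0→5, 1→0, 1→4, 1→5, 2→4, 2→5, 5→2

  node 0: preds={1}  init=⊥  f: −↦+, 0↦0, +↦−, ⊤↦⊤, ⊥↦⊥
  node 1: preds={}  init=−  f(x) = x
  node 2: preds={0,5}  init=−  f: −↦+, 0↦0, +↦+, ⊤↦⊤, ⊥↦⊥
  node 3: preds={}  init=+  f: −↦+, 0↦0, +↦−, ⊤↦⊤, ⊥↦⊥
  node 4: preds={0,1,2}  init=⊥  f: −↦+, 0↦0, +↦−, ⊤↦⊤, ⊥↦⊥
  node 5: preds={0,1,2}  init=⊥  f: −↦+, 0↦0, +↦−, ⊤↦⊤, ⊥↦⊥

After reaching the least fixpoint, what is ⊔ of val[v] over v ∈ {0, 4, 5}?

Iteration log — 7 steps:
  step 1. node 0  ⊔preds=−  new=+  old=⊥  +wl: 
  step 2. node 1  ⊔preds=⊥  new=−  stable
  step 3. node 2  ⊔preds=+  new=⊤  old=−  +wl: 
  step 4. node 3  ⊔preds=⊥  new=+  stable
  step 5. node 4  ⊔preds=⊤  new=⊤  old=⊥  +wl: 
  step 6. node 5  ⊔preds=⊤  new=⊤  old=⊥  +wl: 2
  step 7. node 2  ⊔preds=⊤  new=⊤  stable

Least fixpoint reached:
  node 0: +
  node 1: −
  node 2: ⊤
  node 3: +
  node 4: ⊤
  node 5: ⊤

⊤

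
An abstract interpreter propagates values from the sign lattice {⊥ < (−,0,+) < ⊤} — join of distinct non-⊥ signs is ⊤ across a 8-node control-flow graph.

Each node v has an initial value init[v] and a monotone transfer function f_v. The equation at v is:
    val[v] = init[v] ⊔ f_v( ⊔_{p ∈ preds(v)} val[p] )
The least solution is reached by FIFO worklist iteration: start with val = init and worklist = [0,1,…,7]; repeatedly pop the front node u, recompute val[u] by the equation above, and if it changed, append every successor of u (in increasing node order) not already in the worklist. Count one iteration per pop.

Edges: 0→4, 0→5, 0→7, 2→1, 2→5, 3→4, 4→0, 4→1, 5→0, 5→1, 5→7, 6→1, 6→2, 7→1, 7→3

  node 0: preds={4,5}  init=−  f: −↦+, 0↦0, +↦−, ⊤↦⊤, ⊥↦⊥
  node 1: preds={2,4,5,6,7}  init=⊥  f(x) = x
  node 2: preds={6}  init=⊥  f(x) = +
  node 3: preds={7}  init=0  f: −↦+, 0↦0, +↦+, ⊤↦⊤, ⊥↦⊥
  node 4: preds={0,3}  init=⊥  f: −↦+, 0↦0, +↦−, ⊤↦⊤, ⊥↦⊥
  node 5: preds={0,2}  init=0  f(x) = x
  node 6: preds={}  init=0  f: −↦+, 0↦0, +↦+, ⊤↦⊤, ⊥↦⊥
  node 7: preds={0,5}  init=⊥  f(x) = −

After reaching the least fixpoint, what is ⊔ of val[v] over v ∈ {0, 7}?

⊤

Worklist (12 pops):
  #1 pop 0: in=0 → ⊤ (was −); enqueue []
  #2 pop 1: in=0 → 0 (was ⊥); enqueue []
  #3 pop 2: in=0 → + (was ⊥); enqueue [1]
  #4 pop 3: in=⊥ → 0 (no change)
  #5 pop 4: in=⊤ → ⊤ (was ⊥); enqueue [0]
  #6 pop 5: in=⊤ → ⊤ (was 0); enqueue []
  #7 pop 6: in=⊥ → 0 (no change)
  #8 pop 7: in=⊤ → − (was ⊥); enqueue [3]
  #9 pop 1: in=⊤ → ⊤ (was 0); enqueue []
  #10 pop 0: in=⊤ → ⊤ (no change)
  #11 pop 3: in=− → ⊤ (was 0); enqueue [4]
  #12 pop 4: in=⊤ → ⊤ (no change)

Fixpoint:
  val[0] = ⊤
  val[1] = ⊤
  val[2] = +
  val[3] = ⊤
  val[4] = ⊤
  val[5] = ⊤
  val[6] = 0
  val[7] = −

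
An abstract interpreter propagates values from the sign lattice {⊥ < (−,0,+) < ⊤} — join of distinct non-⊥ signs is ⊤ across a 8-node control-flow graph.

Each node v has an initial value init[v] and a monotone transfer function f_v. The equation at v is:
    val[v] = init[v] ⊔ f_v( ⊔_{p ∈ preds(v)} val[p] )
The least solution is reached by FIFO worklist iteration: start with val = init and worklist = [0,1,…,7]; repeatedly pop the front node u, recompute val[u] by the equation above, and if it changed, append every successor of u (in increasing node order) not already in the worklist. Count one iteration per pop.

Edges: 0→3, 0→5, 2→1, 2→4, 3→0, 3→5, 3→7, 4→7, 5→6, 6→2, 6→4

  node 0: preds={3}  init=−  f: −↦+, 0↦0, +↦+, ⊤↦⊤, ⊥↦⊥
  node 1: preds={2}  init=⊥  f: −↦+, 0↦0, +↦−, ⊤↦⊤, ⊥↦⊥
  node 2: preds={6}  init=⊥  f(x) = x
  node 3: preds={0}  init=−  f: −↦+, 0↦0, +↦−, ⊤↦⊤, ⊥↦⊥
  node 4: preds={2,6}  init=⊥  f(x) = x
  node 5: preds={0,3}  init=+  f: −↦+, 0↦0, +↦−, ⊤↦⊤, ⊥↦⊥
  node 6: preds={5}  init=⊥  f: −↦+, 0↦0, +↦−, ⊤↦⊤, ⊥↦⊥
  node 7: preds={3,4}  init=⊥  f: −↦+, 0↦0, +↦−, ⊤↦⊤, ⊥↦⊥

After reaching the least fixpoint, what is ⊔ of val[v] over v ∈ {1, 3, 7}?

Worklist (13 pops):
  #1 pop 0: in=− → ⊤ (was −); enqueue []
  #2 pop 1: in=⊥ → ⊥ (no change)
  #3 pop 2: in=⊥ → ⊥ (no change)
  #4 pop 3: in=⊤ → ⊤ (was −); enqueue [0]
  #5 pop 4: in=⊥ → ⊥ (no change)
  #6 pop 5: in=⊤ → ⊤ (was +); enqueue []
  #7 pop 6: in=⊤ → ⊤ (was ⊥); enqueue [2,4]
  #8 pop 7: in=⊤ → ⊤ (was ⊥); enqueue []
  #9 pop 0: in=⊤ → ⊤ (no change)
  #10 pop 2: in=⊤ → ⊤ (was ⊥); enqueue [1]
  #11 pop 4: in=⊤ → ⊤ (was ⊥); enqueue [7]
  #12 pop 1: in=⊤ → ⊤ (was ⊥); enqueue []
  #13 pop 7: in=⊤ → ⊤ (no change)

Fixpoint:
  val[0] = ⊤
  val[1] = ⊤
  val[2] = ⊤
  val[3] = ⊤
  val[4] = ⊤
  val[5] = ⊤
  val[6] = ⊤
  val[7] = ⊤

⊤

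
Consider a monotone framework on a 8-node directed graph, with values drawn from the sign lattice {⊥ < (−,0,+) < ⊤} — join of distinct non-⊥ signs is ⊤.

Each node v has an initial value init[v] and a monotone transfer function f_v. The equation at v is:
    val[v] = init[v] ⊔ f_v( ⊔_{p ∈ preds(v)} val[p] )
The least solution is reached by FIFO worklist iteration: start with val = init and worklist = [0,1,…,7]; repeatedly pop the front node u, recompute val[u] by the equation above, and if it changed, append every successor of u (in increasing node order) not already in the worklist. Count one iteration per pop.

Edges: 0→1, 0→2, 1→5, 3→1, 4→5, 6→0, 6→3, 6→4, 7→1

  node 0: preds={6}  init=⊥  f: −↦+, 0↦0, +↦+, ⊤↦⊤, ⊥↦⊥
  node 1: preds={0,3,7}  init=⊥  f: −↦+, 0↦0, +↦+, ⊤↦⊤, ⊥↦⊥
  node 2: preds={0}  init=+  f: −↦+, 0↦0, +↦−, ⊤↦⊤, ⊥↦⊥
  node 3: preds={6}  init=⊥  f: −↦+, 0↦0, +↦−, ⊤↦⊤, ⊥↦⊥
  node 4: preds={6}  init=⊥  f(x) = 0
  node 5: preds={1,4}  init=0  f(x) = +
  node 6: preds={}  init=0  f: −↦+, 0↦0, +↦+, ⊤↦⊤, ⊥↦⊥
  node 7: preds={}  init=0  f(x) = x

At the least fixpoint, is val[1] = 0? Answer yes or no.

Worklist (9 pops):
  #1 pop 0: in=0 → 0 (was ⊥); enqueue []
  #2 pop 1: in=0 → 0 (was ⊥); enqueue []
  #3 pop 2: in=0 → ⊤ (was +); enqueue []
  #4 pop 3: in=0 → 0 (was ⊥); enqueue [1]
  #5 pop 4: in=0 → 0 (was ⊥); enqueue []
  #6 pop 5: in=0 → ⊤ (was 0); enqueue []
  #7 pop 6: in=⊥ → 0 (no change)
  #8 pop 7: in=⊥ → 0 (no change)
  #9 pop 1: in=0 → 0 (no change)

Fixpoint:
  val[0] = 0
  val[1] = 0
  val[2] = ⊤
  val[3] = 0
  val[4] = 0
  val[5] = ⊤
  val[6] = 0
  val[7] = 0

yes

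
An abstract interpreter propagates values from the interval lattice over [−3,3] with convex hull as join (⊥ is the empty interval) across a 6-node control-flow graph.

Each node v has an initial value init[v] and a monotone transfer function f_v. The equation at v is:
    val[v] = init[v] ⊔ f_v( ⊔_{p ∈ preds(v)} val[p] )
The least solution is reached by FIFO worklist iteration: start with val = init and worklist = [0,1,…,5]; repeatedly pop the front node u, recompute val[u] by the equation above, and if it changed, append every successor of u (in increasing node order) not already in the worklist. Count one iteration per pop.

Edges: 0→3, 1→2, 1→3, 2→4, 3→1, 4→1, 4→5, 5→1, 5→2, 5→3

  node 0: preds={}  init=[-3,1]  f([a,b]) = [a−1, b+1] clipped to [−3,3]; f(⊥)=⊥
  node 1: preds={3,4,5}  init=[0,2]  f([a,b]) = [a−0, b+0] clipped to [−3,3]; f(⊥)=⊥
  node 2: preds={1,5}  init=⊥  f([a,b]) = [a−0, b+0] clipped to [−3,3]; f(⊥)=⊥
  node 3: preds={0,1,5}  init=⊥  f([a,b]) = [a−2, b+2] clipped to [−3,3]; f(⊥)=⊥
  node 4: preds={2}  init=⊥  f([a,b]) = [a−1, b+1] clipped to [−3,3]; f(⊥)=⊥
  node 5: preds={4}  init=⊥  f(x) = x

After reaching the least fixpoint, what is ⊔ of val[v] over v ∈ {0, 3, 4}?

[-3,3]

Trace (15 dequeues):
  [1] u=0 | in ⊥ | out [-3,1] | ==
  [2] u=1 | in ⊥ | out [0,2] | ==
  [3] u=2 | in [0,2] | out [0,2] | prev ⊥ | push {}
  [4] u=3 | in [-3,2] | out [-3,3] | prev ⊥ | push {1}
  [5] u=4 | in [0,2] | out [-1,3] | prev ⊥ | push {}
  [6] u=5 | in [-1,3] | out [-1,3] | prev ⊥ | push {2,3}
  [7] u=1 | in [-3,3] | out [-3,3] | prev [0,2] | push {}
  [8] u=2 | in [-3,3] | out [-3,3] | prev [0,2] | push {4}
  [9] u=3 | in [-3,3] | out [-3,3] | ==
  [10] u=4 | in [-3,3] | out [-3,3] | prev [-1,3] | push {1,5}
  [11] u=1 | in [-3,3] | out [-3,3] | ==
  [12] u=5 | in [-3,3] | out [-3,3] | prev [-1,3] | push {1,2,3}
  [13] u=1 | in [-3,3] | out [-3,3] | ==
  [14] u=2 | in [-3,3] | out [-3,3] | ==
  [15] u=3 | in [-3,3] | out [-3,3] | ==

Converged values:
  [0] [-3,1]
  [1] [-3,3]
  [2] [-3,3]
  [3] [-3,3]
  [4] [-3,3]
  [5] [-3,3]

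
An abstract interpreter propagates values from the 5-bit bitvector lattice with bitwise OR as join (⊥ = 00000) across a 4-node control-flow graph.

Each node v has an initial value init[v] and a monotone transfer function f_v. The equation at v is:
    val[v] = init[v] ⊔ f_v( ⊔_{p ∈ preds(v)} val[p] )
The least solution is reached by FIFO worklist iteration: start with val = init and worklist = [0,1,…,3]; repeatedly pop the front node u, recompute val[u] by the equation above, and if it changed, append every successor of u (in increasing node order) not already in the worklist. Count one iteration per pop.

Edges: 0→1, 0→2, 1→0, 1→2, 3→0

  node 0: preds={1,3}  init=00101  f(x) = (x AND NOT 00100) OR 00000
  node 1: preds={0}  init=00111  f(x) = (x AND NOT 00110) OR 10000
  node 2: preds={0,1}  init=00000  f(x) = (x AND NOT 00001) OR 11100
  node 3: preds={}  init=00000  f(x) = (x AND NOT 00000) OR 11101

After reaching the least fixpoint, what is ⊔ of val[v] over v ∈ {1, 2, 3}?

Trace (8 dequeues):
  [1] u=0 | in 00111 | out 00111 | prev 00101 | push {}
  [2] u=1 | in 00111 | out 10111 | prev 00111 | push {0}
  [3] u=2 | in 10111 | out 11110 | prev 00000 | push {}
  [4] u=3 | in 00000 | out 11101 | prev 00000 | push {}
  [5] u=0 | in 11111 | out 11111 | prev 00111 | push {1,2}
  [6] u=1 | in 11111 | out 11111 | prev 10111 | push {0}
  [7] u=2 | in 11111 | out 11110 | ==
  [8] u=0 | in 11111 | out 11111 | ==

Converged values:
  [0] 11111
  [1] 11111
  [2] 11110
  [3] 11101

11111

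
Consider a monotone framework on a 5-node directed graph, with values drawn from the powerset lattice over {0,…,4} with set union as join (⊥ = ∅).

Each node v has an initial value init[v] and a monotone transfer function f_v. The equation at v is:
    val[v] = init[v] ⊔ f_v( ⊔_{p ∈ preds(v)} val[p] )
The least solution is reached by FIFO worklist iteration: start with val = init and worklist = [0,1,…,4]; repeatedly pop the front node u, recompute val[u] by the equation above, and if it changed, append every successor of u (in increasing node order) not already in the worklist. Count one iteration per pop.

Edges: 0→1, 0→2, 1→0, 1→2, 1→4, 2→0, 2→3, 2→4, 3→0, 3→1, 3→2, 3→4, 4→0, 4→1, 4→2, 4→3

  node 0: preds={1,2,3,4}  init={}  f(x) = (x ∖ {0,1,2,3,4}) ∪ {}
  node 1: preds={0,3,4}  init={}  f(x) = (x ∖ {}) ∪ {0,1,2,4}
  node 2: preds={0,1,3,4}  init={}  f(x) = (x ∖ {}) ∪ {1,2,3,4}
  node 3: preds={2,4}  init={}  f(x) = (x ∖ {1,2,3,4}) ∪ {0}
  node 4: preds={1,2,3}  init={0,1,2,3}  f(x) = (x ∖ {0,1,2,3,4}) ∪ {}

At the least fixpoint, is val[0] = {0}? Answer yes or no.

no

Iteration log — 8 steps:
  step 1. node 0  ⊔preds={0,1,2,3}  new={}  stable
  step 2. node 1  ⊔preds={0,1,2,3}  new={0,1,2,3,4}  old={}  +wl: 0
  step 3. node 2  ⊔preds={0,1,2,3,4}  new={0,1,2,3,4}  old={}  +wl: 
  step 4. node 3  ⊔preds={0,1,2,3,4}  new={0}  old={}  +wl: 1,2
  step 5. node 4  ⊔preds={0,1,2,3,4}  new={0,1,2,3}  stable
  step 6. node 0  ⊔preds={0,1,2,3,4}  new={}  stable
  step 7. node 1  ⊔preds={0,1,2,3}  new={0,1,2,3,4}  stable
  step 8. node 2  ⊔preds={0,1,2,3,4}  new={0,1,2,3,4}  stable

Least fixpoint reached:
  node 0: {}
  node 1: {0,1,2,3,4}
  node 2: {0,1,2,3,4}
  node 3: {0}
  node 4: {0,1,2,3}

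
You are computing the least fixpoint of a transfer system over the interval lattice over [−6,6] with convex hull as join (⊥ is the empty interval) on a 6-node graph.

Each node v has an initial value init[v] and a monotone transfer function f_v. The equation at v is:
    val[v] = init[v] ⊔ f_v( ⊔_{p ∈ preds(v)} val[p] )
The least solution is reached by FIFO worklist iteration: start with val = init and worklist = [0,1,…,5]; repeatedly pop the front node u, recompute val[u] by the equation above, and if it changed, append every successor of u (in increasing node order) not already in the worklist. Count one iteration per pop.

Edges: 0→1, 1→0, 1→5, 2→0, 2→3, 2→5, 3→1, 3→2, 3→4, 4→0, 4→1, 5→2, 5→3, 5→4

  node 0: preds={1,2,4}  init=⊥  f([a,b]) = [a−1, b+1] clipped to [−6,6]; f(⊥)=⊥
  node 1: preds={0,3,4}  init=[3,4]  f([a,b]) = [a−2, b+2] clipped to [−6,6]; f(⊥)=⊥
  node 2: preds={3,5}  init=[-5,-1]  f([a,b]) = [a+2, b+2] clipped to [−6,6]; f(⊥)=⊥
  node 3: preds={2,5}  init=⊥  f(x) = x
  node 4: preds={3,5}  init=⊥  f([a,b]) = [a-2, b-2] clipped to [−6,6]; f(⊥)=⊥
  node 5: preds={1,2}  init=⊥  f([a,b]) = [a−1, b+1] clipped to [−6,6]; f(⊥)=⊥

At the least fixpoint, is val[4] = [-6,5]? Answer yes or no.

Worklist (15 pops):
  #1 pop 0: in=[-5,4] → [-6,5] (was ⊥); enqueue []
  #2 pop 1: in=[-6,5] → [-6,6] (was [3,4]); enqueue [0]
  #3 pop 2: in=⊥ → [-5,-1] (no change)
  #4 pop 3: in=[-5,-1] → [-5,-1] (was ⊥); enqueue [1,2]
  #5 pop 4: in=[-5,-1] → [-6,-3] (was ⊥); enqueue []
  #6 pop 5: in=[-6,6] → [-6,6] (was ⊥); enqueue [3,4]
  #7 pop 0: in=[-6,6] → [-6,6] (was [-6,5]); enqueue []
  #8 pop 1: in=[-6,6] → [-6,6] (no change)
  #9 pop 2: in=[-6,6] → [-5,6] (was [-5,-1]); enqueue [0,5]
  #10 pop 3: in=[-6,6] → [-6,6] (was [-5,-1]); enqueue [1,2]
  #11 pop 4: in=[-6,6] → [-6,4] (was [-6,-3]); enqueue []
  #12 pop 0: in=[-6,6] → [-6,6] (no change)
  #13 pop 5: in=[-6,6] → [-6,6] (no change)
  #14 pop 1: in=[-6,6] → [-6,6] (no change)
  #15 pop 2: in=[-6,6] → [-5,6] (no change)

Fixpoint:
  val[0] = [-6,6]
  val[1] = [-6,6]
  val[2] = [-5,6]
  val[3] = [-6,6]
  val[4] = [-6,4]
  val[5] = [-6,6]

no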